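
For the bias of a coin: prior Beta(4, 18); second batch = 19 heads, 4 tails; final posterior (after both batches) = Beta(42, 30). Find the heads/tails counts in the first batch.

19 heads and 8 tails

Because Beta–binomial updating is additive in the counts, the combined data contributed (α_post−α_prior, β_post−β_prior) successes and failures.
Total across both batches: 42−4=38 heads, 30−18=12 tails.
Subtract the second batch: 38−19=19 heads and 12−4=8 tails.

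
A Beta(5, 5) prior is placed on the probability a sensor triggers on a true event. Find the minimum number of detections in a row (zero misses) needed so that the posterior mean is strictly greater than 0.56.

k = 2

After k detections and 0 misses the posterior is Beta(5+k, 5), with mean (5+k)/(5+5+k).
Set (5+k)/(10+k) > 0.56 and solve: k > (0.56·10 − 5)/(1 − 0.56) = 1.364.
The smallest integer exceeding 1.364 is 2, and checking k=2: (7)/(12) = 0.5833 > 0.56.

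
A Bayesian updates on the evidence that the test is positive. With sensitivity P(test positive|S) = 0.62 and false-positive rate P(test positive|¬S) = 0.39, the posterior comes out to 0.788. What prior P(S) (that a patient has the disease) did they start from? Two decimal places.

P(S) = 0.70

Bayes' rule in odds form gives O(S|E) = O(S)·[P(E|S)/P(E|¬S)], hence O(S) = O(S|E)/LR.
Posterior odds = 0.788/(1−0.788) = 3.7170. LR = 0.62/0.39 = 1.5897.
Prior odds = 3.7170/1.5897 = 2.3382, so P(S) = 2.3382/(1+2.3382) ≈ 0.70.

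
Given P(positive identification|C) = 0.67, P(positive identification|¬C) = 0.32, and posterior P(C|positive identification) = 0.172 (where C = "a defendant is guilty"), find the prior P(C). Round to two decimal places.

In odds form, posterior odds = prior odds × likelihood ratio, so prior odds = posterior odds ÷ LR.
Posterior odds = 0.172/(1−0.172) = 0.2077. LR = 0.67/0.32 = 2.0938.
Prior odds = 0.2077/2.0938 = 0.0992, so P(C) = 0.0992/(1+0.0992) ≈ 0.09.

P(C) = 0.09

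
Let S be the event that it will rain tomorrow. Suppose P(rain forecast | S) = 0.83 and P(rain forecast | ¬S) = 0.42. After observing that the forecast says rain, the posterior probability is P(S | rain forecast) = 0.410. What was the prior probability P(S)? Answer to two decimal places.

P(S) = 0.26

In odds form, posterior odds = prior odds × likelihood ratio, so prior odds = posterior odds ÷ LR.
Posterior odds = 0.410/(1−0.410) = 0.6949. LR = 0.83/0.42 = 1.9762.
Prior odds = 0.6949/1.9762 = 0.3516, so P(S) = 0.3516/(1+0.3516) ≈ 0.26.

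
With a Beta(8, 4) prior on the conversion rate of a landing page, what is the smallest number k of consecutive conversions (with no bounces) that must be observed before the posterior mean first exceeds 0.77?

After k conversions and 0 bounces the posterior is Beta(8+k, 4), with mean (8+k)/(8+4+k).
Set (8+k)/(12+k) > 0.77 and solve: k > (0.77·12 − 8)/(1 − 0.77) = 5.391.
The smallest integer exceeding 5.391 is 6, and checking k=6: (14)/(18) = 0.7778 > 0.77.

k = 6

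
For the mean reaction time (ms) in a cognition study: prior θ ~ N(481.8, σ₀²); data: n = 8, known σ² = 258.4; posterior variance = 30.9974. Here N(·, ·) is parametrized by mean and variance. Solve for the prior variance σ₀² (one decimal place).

For the Normal–Normal model with known σ², precisions add: τ_n = τ₀ + n/σ².
So 1/σ₀² = 1/30.9974 − 8/258.4 = 0.032261 − 0.030960 = 0.001301.
Hence σ₀² = 1/0.001301 ≈ 768.6.

σ₀² = 768.6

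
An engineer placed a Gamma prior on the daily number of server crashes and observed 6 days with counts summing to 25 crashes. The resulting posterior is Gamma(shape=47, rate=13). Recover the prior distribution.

Gamma–Poisson conjugacy: posterior shape = α + Σxᵢ, posterior rate = β + n.
So α = 47 − 25 = 22 and β = 13 − 6 = 7.

Gamma(shape=22, rate=7)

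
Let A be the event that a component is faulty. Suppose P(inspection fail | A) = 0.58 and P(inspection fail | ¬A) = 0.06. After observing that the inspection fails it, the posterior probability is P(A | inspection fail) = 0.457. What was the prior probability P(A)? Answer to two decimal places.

P(A) = 0.08

In odds form, posterior odds = prior odds × likelihood ratio, so prior odds = posterior odds ÷ LR.
Posterior odds = 0.457/(1−0.457) = 0.8416. LR = 0.58/0.06 = 9.6667.
Prior odds = 0.8416/9.6667 = 0.0871, so P(A) = 0.0871/(1+0.0871) ≈ 0.08.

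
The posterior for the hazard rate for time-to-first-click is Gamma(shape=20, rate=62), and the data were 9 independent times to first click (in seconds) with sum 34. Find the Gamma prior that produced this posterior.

Gamma–exponential conjugacy: posterior shape = α + n, posterior rate = β + Σtᵢ.
So α = 20 − 9 = 11 and β = 62 − 34 = 28.

Gamma(shape=11, rate=28)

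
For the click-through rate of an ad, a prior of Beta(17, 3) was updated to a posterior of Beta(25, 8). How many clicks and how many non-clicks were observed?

8 clicks and 5 non-clicks

Under Beta–binomial conjugacy the posterior parameters are (a+s, b+f).
Match parameters: s=25−17=8, f=8−3=5.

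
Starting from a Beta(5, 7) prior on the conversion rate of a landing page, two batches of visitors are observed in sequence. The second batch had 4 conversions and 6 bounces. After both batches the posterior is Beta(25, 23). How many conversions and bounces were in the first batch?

16 conversions and 10 bounces

Because Beta–binomial updating is additive in the counts, the combined data contributed (α_post−α_prior, β_post−β_prior) successes and failures.
Total across both batches: 25−5=20 conversions, 23−7=16 bounces.
Subtract the second batch: 20−4=16 conversions and 16−6=10 bounces.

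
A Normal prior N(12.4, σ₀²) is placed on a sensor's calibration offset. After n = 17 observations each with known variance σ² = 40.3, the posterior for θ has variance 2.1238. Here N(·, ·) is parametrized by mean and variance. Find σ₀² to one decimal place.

σ₀² = 20.4

For the Normal–Normal model with known σ², precisions add: τ_n = τ₀ + n/σ².
So 1/σ₀² = 1/2.1238 − 17/40.3 = 0.470854 − 0.421836 = 0.049018.
Hence σ₀² = 1/0.049018 ≈ 20.4.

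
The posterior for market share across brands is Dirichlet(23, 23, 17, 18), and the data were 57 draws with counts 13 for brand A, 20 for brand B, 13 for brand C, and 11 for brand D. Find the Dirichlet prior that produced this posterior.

For a Dirichlet(α) prior with multinomial counts c, the posterior is Dirichlet(α + c) componentwise.
Subtract each count from the matching posterior parameter: 23−13=10, 23−20=3, 17−13=4, 18−11=7.

Dirichlet(10, 3, 4, 7)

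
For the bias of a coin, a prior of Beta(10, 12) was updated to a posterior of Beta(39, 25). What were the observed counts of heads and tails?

29 heads and 13 tails

Under Beta–binomial conjugacy the posterior parameters are (α+s, β+f).
So s = 39 − 10 = 29 and f = 25 − 12 = 13.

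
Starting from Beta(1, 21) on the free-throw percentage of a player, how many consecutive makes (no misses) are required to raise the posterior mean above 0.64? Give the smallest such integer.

After k makes and 0 misses the posterior is Beta(1+k, 21), with mean (1+k)/(1+21+k).
Set (1+k)/(22+k) > 0.64 and solve: k > (0.64·22 − 1)/(1 − 0.64) = 36.333.
The smallest integer exceeding 36.333 is 37.

k = 37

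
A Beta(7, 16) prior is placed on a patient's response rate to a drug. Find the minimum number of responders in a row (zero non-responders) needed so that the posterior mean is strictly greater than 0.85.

k = 84

After k responders and 0 non-responders the posterior is Beta(7+k, 16), with mean (7+k)/(7+16+k).
Set (7+k)/(23+k) > 0.85 and solve: k > (0.85·23 − 7)/(1 − 0.85) = 83.667.
The smallest integer exceeding 83.667 is 84.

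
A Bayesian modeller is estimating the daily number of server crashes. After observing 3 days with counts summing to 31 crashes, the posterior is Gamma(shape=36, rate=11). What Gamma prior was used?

Gamma(shape=5, rate=8)

A Gamma(α, β) prior (rate parametrization) on a Poisson rate with n observations summing to S gives posterior Gamma(α+S, β+n).
So α = 36 − 31 = 5 and β = 11 − 3 = 8.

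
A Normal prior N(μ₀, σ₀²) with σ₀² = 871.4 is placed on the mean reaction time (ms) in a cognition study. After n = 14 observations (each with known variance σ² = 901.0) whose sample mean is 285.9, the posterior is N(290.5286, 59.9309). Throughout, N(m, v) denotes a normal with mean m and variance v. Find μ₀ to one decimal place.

With known observation variance, the Normal–Normal posterior has precision τ_n = τ₀ + n/σ² and mean μ_n = (τ₀μ₀ + (n/σ²)x̄)/τ_n.
Here τ₀ = 1/871.4 = 0.001148 and τ_data = 14/901.0 = 0.015538, so τ_n = 0.016686.
Rearranging for μ₀: μ₀ = (μ_n·τ_n − τ_data·x̄)/τ₀ = (290.5286·0.016686 − 0.015538·285.9) / 0.001148 = 0.405446/0.001148 ≈ 353.2.

μ₀ = 353.2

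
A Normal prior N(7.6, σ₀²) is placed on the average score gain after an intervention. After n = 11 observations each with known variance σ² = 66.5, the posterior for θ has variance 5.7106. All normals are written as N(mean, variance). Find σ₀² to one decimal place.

For the Normal–Normal model with known σ², precisions add: τ_n = τ₀ + n/σ².
So 1/σ₀² = 1/5.7106 − 11/66.5 = 0.175113 − 0.165414 = 0.009699.
Hence σ₀² = 1/0.009699 ≈ 103.1.

σ₀² = 103.1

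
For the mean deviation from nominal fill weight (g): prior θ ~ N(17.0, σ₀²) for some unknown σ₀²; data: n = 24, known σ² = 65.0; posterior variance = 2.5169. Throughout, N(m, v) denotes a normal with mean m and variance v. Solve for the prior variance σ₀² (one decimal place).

Posterior precision equals prior precision plus data precision: 1/σ_n² = 1/σ₀² + n/σ².
So 1/σ₀² = 1/2.5169 − 24/65.0 = 0.397314 − 0.369231 = 0.028083.
Hence σ₀² = 1/0.028083 ≈ 35.6.

σ₀² = 35.6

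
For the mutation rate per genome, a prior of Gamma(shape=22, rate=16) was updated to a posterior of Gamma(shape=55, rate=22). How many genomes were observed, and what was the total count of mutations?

A Gamma(α, β) prior (rate parametrization) on a Poisson rate with n observations summing to S gives posterior Gamma(α+S, β+n).
Matching: Σxᵢ = 55 − 22 = 33 and n = 22 − 16 = 6.

n = 6 genomes with total 33 mutations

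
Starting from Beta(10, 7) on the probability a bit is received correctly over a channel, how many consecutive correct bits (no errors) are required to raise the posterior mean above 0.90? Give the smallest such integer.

k = 54

After k correct bits and 0 errors the posterior is Beta(10+k, 7), with mean (10+k)/(10+7+k).
Set (10+k)/(17+k) > 0.90 and solve: k > (0.90·17 − 10)/(1 − 0.90) = 53.000.
The smallest integer exceeding 53.000 is 54, and checking k=54: (64)/(71) = 0.9014 > 0.90.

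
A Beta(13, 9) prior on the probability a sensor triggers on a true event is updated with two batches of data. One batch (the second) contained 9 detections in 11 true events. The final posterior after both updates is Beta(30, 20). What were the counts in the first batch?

Because Beta–binomial updating is additive in the counts, the combined data contributed (α_post−α_prior, β_post−β_prior) successes and failures.
Total across both batches: 30−13=17 detections, 20−9=11 misses.
Subtract the second batch: 17−9=8 detections and 11−2=9 misses.

8 detections and 9 misses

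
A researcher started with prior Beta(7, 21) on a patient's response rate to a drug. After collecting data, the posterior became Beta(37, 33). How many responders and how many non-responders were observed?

30 responders and 12 non-responders

Beta is conjugate to the binomial likelihood: posterior = Beta(α+s, β+f).
So s = 37 − 7 = 30 and f = 33 − 21 = 12.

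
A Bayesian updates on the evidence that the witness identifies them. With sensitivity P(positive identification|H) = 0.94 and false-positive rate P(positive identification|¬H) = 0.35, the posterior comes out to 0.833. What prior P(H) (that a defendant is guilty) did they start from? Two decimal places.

P(H) = 0.65

Bayes' rule in odds form gives O(H|E) = O(H)·[P(E|H)/P(E|¬H)], hence O(H) = O(H|E)/LR.
Posterior odds = 0.833/(1−0.833) = 4.9880. LR = 0.94/0.35 = 2.6857.
Prior odds = 4.9880/2.6857 = 1.8572, so P(H) = 1.8572/(1+1.8572) ≈ 0.65.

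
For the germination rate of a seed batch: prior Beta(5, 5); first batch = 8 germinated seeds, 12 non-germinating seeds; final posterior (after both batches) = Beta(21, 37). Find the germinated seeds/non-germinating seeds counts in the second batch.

Because Beta–binomial updating is additive in the counts, the combined data contributed (α_post−α_prior, β_post−β_prior) successes and failures.
Total across both batches: 21−5=16 germinated seeds, 37−5=32 non-germinating seeds.
Subtract the first batch: 16−8=8 germinated seeds and 32−12=20 non-germinating seeds.

8 germinated seeds and 20 non-germinating seeds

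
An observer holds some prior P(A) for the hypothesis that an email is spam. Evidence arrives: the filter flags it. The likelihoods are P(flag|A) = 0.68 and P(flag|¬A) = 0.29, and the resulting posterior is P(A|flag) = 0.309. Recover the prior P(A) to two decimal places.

P(A) = 0.16

In odds form, posterior odds = prior odds × likelihood ratio, so prior odds = posterior odds ÷ LR.
Posterior odds = 0.309/(1−0.309) = 0.4472. LR = 0.68/0.29 = 2.3448.
Prior odds = 0.4472/2.3448 = 0.1907, so P(A) = 0.1907/(1+0.1907) ≈ 0.16.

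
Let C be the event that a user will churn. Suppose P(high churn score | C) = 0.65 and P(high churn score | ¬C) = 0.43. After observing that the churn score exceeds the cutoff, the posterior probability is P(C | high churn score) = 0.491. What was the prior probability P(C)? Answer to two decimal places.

P(C) = 0.39

Bayes' rule in odds form gives O(C|E) = O(C)·[P(E|C)/P(E|¬C)], hence O(C) = O(C|E)/LR.
Posterior odds = 0.491/(1−0.491) = 0.9646. LR = 0.65/0.43 = 1.5116.
Prior odds = 0.9646/1.5116 = 0.6381, so P(C) = 0.6381/(1+0.6381) ≈ 0.39.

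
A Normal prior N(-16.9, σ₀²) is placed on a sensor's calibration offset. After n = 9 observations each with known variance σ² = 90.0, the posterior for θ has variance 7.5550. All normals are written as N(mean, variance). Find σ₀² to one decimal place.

σ₀² = 30.9

Posterior precision equals prior precision plus data precision: 1/σ_n² = 1/σ₀² + n/σ².
So 1/σ₀² = 1/7.5550 − 9/90.0 = 0.132363 − 0.100000 = 0.032363.
Hence σ₀² = 1/0.032363 ≈ 30.9.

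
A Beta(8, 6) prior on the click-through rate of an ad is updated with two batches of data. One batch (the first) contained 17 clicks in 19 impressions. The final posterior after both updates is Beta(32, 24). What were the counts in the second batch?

7 clicks and 16 non-clicks

Sequential conjugate updates are equivalent to a single update on the pooled data, so total successes = posterior α − prior α and total failures = posterior β − prior β.
Total across both batches: 32−8=24 clicks, 24−6=18 non-clicks.
Subtract the first batch: 24−17=7 clicks and 18−2=16 non-clicks.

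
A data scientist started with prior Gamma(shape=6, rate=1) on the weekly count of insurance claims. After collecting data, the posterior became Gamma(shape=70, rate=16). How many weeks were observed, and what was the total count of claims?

Gamma–Poisson conjugacy: posterior shape = α + Σxᵢ, posterior rate = β + n.
Matching: Σxᵢ = 70 − 6 = 64 and n = 16 − 1 = 15.

n = 15 weeks with total 64 claims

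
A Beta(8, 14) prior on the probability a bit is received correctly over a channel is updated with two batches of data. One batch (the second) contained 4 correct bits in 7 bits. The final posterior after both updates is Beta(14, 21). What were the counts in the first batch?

Sequential conjugate updates are equivalent to a single update on the pooled data, so total successes = posterior α − prior α and total failures = posterior β − prior β.
Total across both batches: 14−8=6 correct bits, 21−14=7 errors.
Subtract the second batch: 6−4=2 correct bits and 7−3=4 errors.

2 correct bits and 4 errors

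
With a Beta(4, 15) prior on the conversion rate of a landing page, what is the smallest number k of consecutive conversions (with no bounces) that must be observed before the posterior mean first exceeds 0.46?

k = 9

After k conversions and 0 bounces the posterior is Beta(4+k, 15), with mean (4+k)/(4+15+k).
Set (4+k)/(19+k) > 0.46 and solve: k > (0.46·19 − 4)/(1 − 0.46) = 8.778.
The smallest integer exceeding 8.778 is 9, and checking k=9: (13)/(28) = 0.4643 > 0.46.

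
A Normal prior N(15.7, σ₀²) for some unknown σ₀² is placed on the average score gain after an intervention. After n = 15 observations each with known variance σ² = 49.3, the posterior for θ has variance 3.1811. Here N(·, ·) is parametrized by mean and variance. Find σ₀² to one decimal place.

σ₀² = 99.0

Posterior precision equals prior precision plus data precision: 1/σ_n² = 1/σ₀² + n/σ².
So 1/σ₀² = 1/3.1811 − 15/49.3 = 0.314357 − 0.304260 = 0.010097.
Hence σ₀² = 1/0.010097 ≈ 99.0.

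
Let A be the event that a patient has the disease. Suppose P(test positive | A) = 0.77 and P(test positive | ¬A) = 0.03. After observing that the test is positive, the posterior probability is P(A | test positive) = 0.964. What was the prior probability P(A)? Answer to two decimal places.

P(A) = 0.51

Bayes' rule in odds form gives O(A|E) = O(A)·[P(E|A)/P(E|¬A)], hence O(A) = O(A|E)/LR.
Posterior odds = 0.964/(1−0.964) = 26.7778. LR = 0.77/0.03 = 25.6667.
Prior odds = 26.7778/25.6667 = 1.0433, so P(A) = 1.0433/(1+1.0433) ≈ 0.51.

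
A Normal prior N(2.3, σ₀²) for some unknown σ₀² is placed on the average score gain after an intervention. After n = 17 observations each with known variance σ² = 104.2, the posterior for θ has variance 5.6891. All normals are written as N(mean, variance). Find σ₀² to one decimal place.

Posterior precision equals prior precision plus data precision: 1/σ_n² = 1/σ₀² + n/σ².
So 1/σ₀² = 1/5.6891 − 17/104.2 = 0.175775 − 0.163148 = 0.012627.
Hence σ₀² = 1/0.012627 ≈ 79.2.

σ₀² = 79.2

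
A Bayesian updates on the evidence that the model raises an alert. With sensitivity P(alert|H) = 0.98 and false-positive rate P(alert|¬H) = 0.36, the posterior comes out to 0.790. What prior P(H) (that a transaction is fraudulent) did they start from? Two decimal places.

P(H) = 0.58

In odds form, posterior odds = prior odds × likelihood ratio, so prior odds = posterior odds ÷ LR.
Posterior odds = 0.790/(1−0.790) = 3.7619. LR = 0.98/0.36 = 2.7222.
Prior odds = 3.7619/2.7222 = 1.3819, so P(H) = 1.3819/(1+1.3819) ≈ 0.58.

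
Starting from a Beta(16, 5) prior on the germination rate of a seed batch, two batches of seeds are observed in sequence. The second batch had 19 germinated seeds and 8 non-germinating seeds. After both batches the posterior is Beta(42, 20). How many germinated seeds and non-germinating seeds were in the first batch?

Sequential conjugate updates are equivalent to a single update on the pooled data, so total successes = posterior α − prior α and total failures = posterior β − prior β.
Total across both batches: 42−16=26 germinated seeds, 20−5=15 non-germinating seeds.
Subtract the second batch: 26−19=7 germinated seeds and 15−8=7 non-germinating seeds.

7 germinated seeds and 7 non-germinating seeds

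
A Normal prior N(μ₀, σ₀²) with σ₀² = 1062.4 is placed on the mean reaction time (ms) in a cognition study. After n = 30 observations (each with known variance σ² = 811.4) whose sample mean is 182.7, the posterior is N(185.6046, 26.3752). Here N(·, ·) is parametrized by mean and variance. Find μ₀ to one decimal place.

With known observation variance, the Normal–Normal posterior has precision τ_n = τ₀ + n/σ² and mean μ_n = (τ₀μ₀ + (n/σ²)x̄)/τ_n.
Here τ₀ = 1/1062.4 = 0.000941 and τ_data = 30/811.4 = 0.036973, so τ_n = 0.037914.
Rearranging for μ₀: μ₀ = (μ_n·τ_n − τ_data·x̄)/τ₀ = (185.6046·0.037914 − 0.036973·182.7) / 0.000941 = 0.282046/0.000941 ≈ 299.7.

μ₀ = 299.7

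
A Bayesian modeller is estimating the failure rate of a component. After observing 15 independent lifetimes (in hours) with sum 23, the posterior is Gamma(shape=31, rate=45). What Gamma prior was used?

For an exponential likelihood with a Gamma(α, β) prior on the rate, n observations with total T give posterior Gamma(α+n, β+T).
So α = 31 − 15 = 16 and β = 45 − 23 = 22.

Gamma(shape=16, rate=22)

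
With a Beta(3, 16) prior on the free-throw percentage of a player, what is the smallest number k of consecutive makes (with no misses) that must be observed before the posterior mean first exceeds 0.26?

k = 3

After k makes and 0 misses the posterior is Beta(3+k, 16), with mean (3+k)/(3+16+k).
Set (3+k)/(19+k) > 0.26 and solve: k > (0.26·19 − 3)/(1 − 0.26) = 2.622.
The smallest integer exceeding 2.622 is 3.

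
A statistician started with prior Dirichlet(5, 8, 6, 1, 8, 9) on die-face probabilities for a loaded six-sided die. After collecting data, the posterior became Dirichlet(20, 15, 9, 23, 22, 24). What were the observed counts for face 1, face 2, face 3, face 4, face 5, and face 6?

For a Dirichlet(α) prior with multinomial counts c, the posterior is Dirichlet(α + c) componentwise.
Counts are posterior − prior componentwise: 20−5=15, 15−8=7, 9−6=3, 23−1=22, 22−8=14, 24−9=15.

counts (15, 7, 3, 22, 14, 15)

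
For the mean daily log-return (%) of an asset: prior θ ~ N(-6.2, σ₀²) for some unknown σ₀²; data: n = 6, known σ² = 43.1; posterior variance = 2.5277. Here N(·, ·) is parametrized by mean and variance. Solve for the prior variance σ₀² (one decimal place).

σ₀² = 3.9

For the Normal–Normal model with known σ², precisions add: τ_n = τ₀ + n/σ².
So 1/σ₀² = 1/2.5277 − 6/43.1 = 0.395617 − 0.139211 = 0.256406.
Hence σ₀² = 1/0.256406 ≈ 3.9.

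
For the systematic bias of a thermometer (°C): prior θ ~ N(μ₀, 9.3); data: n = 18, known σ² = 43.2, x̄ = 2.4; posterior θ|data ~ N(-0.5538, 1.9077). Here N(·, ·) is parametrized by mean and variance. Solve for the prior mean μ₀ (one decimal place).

μ₀ = -12.0

The posterior mean is a precision-weighted average: μ_n = (τ₀μ₀ + τ_data·x̄)/(τ₀+τ_data), with τ₀=1/σ₀² and τ_data=n/σ².
Here τ₀ = 1/9.3 = 0.107527 and τ_data = 18/43.2 = 0.416667, so τ_n = 0.524194.
Rearranging for μ₀: μ₀ = (μ_n·τ_n − τ_data·x̄)/τ₀ = (-0.5538·0.524194 − 0.416667·2.4) / 0.107527 = -1.290299/0.107527 ≈ -12.0.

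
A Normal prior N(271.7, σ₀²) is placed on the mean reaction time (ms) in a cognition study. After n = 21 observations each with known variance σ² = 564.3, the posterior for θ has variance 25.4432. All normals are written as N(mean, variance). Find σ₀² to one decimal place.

σ₀² = 478.7

Posterior precision equals prior precision plus data precision: 1/σ_n² = 1/σ₀² + n/σ².
So 1/σ₀² = 1/25.4432 − 21/564.3 = 0.039303 − 0.037214 = 0.002089.
Hence σ₀² = 1/0.002089 ≈ 478.7.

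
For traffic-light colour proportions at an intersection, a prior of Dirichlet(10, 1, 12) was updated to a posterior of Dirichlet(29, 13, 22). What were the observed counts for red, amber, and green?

For a Dirichlet(α) prior with multinomial counts c, the posterior is Dirichlet(α + c) componentwise.
Counts are posterior − prior componentwise: 29−10=19, 13−1=12, 22−12=10.

counts (19, 12, 10)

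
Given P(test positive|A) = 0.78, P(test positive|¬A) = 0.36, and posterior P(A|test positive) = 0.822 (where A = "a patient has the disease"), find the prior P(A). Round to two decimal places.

In odds form, posterior odds = prior odds × likelihood ratio, so prior odds = posterior odds ÷ LR.
Posterior odds = 0.822/(1−0.822) = 4.6180. LR = 0.78/0.36 = 2.1667.
Prior odds = 4.6180/2.1667 = 2.1314, so P(A) = 2.1314/(1+2.1314) ≈ 0.68.

P(A) = 0.68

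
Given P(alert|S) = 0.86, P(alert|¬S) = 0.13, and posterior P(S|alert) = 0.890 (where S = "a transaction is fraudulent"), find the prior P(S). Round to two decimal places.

P(S) = 0.55

In odds form, posterior odds = prior odds × likelihood ratio, so prior odds = posterior odds ÷ LR.
Posterior odds = 0.890/(1−0.890) = 8.0909. LR = 0.86/0.13 = 6.6154.
Prior odds = 8.0909/6.6154 = 1.2230, so P(S) = 1.2230/(1+1.2230) ≈ 0.55.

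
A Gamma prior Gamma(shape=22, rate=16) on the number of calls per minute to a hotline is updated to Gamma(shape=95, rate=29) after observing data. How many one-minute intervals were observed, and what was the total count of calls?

A Gamma(α, β) prior (rate parametrization) on a Poisson rate with n observations summing to S gives posterior Gamma(α+S, β+n).
Matching: Σxᵢ = 95 − 22 = 73 and n = 29 − 16 = 13.

n = 13 one-minute intervals with total 73 calls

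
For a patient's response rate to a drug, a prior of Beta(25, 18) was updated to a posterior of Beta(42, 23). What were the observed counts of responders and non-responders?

17 responders and 5 non-responders

A Beta(α, β) prior with s successes and f failures in binomial data gives a Beta(α+s, β+f) posterior.
So s = 42 − 25 = 17 and f = 23 − 18 = 5.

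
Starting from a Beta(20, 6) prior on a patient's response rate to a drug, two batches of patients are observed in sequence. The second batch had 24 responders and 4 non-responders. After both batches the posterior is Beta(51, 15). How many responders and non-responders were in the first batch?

Because Beta–binomial updating is additive in the counts, the combined data contributed (α_post−α_prior, β_post−β_prior) successes and failures.
Total across both batches: 51−20=31 responders, 15−6=9 non-responders.
Subtract the second batch: 31−24=7 responders and 9−4=5 non-responders.

7 responders and 5 non-responders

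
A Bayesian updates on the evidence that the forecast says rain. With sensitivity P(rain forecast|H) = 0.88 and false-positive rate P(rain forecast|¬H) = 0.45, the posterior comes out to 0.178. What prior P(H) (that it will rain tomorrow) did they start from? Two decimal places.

Bayes' rule in odds form gives O(H|E) = O(H)·[P(E|H)/P(E|¬H)], hence O(H) = O(H|E)/LR.
Posterior odds = 0.178/(1−0.178) = 0.2165. LR = 0.88/0.45 = 1.9556.
Prior odds = 0.2165/1.9556 = 0.1107, so P(H) = 0.1107/(1+0.1107) ≈ 0.10.

P(H) = 0.10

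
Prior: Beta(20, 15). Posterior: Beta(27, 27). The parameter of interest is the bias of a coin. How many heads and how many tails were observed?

A Beta(α, β) prior with s successes and f failures in binomial data gives a Beta(α+s, β+f) posterior.
So s = 27 − 20 = 7 and f = 27 − 15 = 12.

7 heads and 12 tails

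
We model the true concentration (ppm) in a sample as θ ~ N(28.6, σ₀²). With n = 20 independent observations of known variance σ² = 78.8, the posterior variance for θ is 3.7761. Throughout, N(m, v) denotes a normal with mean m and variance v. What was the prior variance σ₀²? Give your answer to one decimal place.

For the Normal–Normal model with known σ², precisions add: τ_n = τ₀ + n/σ².
So 1/σ₀² = 1/3.7761 − 20/78.8 = 0.264823 − 0.253807 = 0.011016.
Hence σ₀² = 1/0.011016 ≈ 90.8.

σ₀² = 90.8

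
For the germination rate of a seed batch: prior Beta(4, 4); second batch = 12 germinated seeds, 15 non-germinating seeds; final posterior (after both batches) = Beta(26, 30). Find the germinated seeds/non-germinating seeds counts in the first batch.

10 germinated seeds and 11 non-germinating seeds

Sequential conjugate updates are equivalent to a single update on the pooled data, so total successes = posterior α − prior α and total failures = posterior β − prior β.
Total across both batches: 26−4=22 germinated seeds, 30−4=26 non-germinating seeds.
Subtract the second batch: 22−12=10 germinated seeds and 26−15=11 non-germinating seeds.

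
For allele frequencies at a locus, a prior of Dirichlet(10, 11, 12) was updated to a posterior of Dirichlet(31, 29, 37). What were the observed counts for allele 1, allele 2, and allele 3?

counts (21, 18, 25)

For a Dirichlet(α) prior with multinomial counts c, the posterior is Dirichlet(α + c) componentwise.
Counts are posterior − prior componentwise: 31−10=21, 29−11=18, 37−12=25.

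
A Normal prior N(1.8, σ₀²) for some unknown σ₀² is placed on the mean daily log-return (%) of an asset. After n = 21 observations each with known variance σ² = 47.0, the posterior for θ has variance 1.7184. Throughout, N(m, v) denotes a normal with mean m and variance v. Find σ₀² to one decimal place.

σ₀² = 7.4

Posterior precision equals prior precision plus data precision: 1/σ_n² = 1/σ₀² + n/σ².
So 1/σ₀² = 1/1.7184 − 21/47.0 = 0.581937 − 0.446809 = 0.135128.
Hence σ₀² = 1/0.135128 ≈ 7.4.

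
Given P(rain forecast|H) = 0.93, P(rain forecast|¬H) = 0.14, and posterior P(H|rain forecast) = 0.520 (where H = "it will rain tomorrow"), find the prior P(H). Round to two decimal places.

In odds form, posterior odds = prior odds × likelihood ratio, so prior odds = posterior odds ÷ LR.
Posterior odds = 0.520/(1−0.520) = 1.0833. LR = 0.93/0.14 = 6.6429.
Prior odds = 1.0833/6.6429 = 0.1631, so P(H) = 0.1631/(1+0.1631) ≈ 0.14.

P(H) = 0.14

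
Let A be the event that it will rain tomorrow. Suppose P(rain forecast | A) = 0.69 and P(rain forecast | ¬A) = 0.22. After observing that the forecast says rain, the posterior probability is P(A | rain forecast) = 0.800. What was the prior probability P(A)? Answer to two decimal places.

Bayes' rule in odds form gives O(A|E) = O(A)·[P(E|A)/P(E|¬A)], hence O(A) = O(A|E)/LR.
Posterior odds = 0.800/(1−0.800) = 4.0000. LR = 0.69/0.22 = 3.1364.
Prior odds = 4.0000/3.1364 = 1.2753, so P(A) = 1.2753/(1+1.2753) ≈ 0.56.

P(A) = 0.56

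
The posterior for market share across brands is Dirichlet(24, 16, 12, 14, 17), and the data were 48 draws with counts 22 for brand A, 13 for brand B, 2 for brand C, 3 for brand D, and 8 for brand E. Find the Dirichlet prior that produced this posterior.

For a Dirichlet(α) prior with multinomial counts c, the posterior is Dirichlet(α + c) componentwise.
Subtract each count from the matching posterior parameter: 24−22=2, 16−13=3, 12−2=10, 14−3=11, 17−8=9.

Dirichlet(2, 3, 10, 11, 9)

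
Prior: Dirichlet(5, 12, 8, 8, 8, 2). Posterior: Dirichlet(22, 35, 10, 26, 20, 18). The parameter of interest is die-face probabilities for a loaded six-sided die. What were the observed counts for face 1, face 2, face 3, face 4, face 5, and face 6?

counts (17, 23, 2, 18, 12, 16)

For a Dirichlet(α) prior with multinomial counts c, the posterior is Dirichlet(α + c) componentwise.
Counts are posterior − prior componentwise: 22−5=17, 35−12=23, 10−8=2, 26−8=18, 20−8=12, 18−2=16.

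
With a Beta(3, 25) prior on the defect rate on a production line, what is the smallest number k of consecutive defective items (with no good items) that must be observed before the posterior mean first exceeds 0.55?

k = 28

After k defective items and 0 good items the posterior is Beta(3+k, 25), with mean (3+k)/(3+25+k).
Set (3+k)/(28+k) > 0.55 and solve: k > (0.55·28 − 3)/(1 − 0.55) = 27.556.
The smallest integer exceeding 27.556 is 28, and checking k=28: (31)/(56) = 0.5536 > 0.55.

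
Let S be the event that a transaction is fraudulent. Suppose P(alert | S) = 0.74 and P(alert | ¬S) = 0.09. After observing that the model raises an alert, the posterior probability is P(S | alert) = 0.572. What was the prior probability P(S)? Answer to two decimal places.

Bayes' rule in odds form gives O(S|E) = O(S)·[P(E|S)/P(E|¬S)], hence O(S) = O(S|E)/LR.
Posterior odds = 0.572/(1−0.572) = 1.3364. LR = 0.74/0.09 = 8.2222.
Prior odds = 1.3364/8.2222 = 0.1625, so P(S) = 0.1625/(1+0.1625) ≈ 0.14.

P(S) = 0.14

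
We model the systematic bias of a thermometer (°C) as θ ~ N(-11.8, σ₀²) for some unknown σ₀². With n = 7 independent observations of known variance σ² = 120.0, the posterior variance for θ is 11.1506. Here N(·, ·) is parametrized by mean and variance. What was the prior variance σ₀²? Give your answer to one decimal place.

Posterior precision equals prior precision plus data precision: 1/σ_n² = 1/σ₀² + n/σ².
So 1/σ₀² = 1/11.1506 − 7/120.0 = 0.089681 − 0.058333 = 0.031348.
Hence σ₀² = 1/0.031348 ≈ 31.9.

σ₀² = 31.9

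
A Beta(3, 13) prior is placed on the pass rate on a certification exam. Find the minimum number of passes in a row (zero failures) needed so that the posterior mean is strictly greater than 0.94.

k = 201

After k passes and 0 failures the posterior is Beta(3+k, 13), with mean (3+k)/(3+13+k).
Set (3+k)/(16+k) > 0.94 and solve: k > (0.94·16 − 3)/(1 − 0.94) = 200.667.
The smallest integer exceeding 200.667 is 201.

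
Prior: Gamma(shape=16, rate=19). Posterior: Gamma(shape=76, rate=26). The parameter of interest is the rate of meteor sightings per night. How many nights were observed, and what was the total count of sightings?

n = 7 nights with total 60 sightings

A Gamma(α, β) prior (rate parametrization) on a Poisson rate with n observations summing to S gives posterior Gamma(α+S, β+n).
Matching: Σxᵢ = 76 − 16 = 60 and n = 26 − 19 = 7.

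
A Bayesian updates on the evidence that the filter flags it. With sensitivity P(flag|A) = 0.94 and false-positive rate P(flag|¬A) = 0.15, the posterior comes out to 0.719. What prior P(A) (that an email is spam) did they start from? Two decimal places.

P(A) = 0.29

In odds form, posterior odds = prior odds × likelihood ratio, so prior odds = posterior odds ÷ LR.
Posterior odds = 0.719/(1−0.719) = 2.5587. LR = 0.94/0.15 = 6.2667.
Prior odds = 2.5587/6.2667 = 0.4083, so P(A) = 0.4083/(1+0.4083) ≈ 0.29.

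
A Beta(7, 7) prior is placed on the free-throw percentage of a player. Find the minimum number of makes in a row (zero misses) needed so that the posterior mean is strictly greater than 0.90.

After k makes and 0 misses the posterior is Beta(7+k, 7), with mean (7+k)/(7+7+k).
Set (7+k)/(14+k) > 0.90 and solve: k > (0.90·14 − 7)/(1 − 0.90) = 56.000.
The smallest integer exceeding 56.000 is 57.

k = 57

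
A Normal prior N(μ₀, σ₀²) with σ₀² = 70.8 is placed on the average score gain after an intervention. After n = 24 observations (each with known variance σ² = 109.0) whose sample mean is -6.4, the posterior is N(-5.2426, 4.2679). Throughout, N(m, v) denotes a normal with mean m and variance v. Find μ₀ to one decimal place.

μ₀ = 12.8

The posterior mean is a precision-weighted average: μ_n = (τ₀μ₀ + τ_data·x̄)/(τ₀+τ_data), with τ₀=1/σ₀² and τ_data=n/σ².
Here τ₀ = 1/70.8 = 0.014124 and τ_data = 24/109.0 = 0.220183, so τ_n = 0.234307.
Rearranging for μ₀: μ₀ = (μ_n·τ_n − τ_data·x̄)/τ₀ = (-5.2426·0.234307 − 0.220183·-6.4) / 0.014124 = 0.180793/0.014124 ≈ 12.8.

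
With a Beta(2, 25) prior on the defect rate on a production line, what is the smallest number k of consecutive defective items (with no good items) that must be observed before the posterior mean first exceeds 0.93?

After k defective items and 0 good items the posterior is Beta(2+k, 25), with mean (2+k)/(2+25+k).
Set (2+k)/(27+k) > 0.93 and solve: k > (0.93·27 − 2)/(1 − 0.93) = 330.143.
The smallest integer exceeding 330.143 is 331, and checking k=331: (333)/(358) = 0.9302 > 0.93.

k = 331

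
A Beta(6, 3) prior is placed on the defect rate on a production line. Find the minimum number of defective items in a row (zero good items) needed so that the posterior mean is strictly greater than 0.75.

After k defective items and 0 good items the posterior is Beta(6+k, 3), with mean (6+k)/(6+3+k).
Set (6+k)/(9+k) > 0.75 and solve: k > (0.75·9 − 6)/(1 − 0.75) = 3.000.
The smallest integer exceeding 3.000 is 4, and checking k=4: (10)/(13) = 0.7692 > 0.75.

k = 4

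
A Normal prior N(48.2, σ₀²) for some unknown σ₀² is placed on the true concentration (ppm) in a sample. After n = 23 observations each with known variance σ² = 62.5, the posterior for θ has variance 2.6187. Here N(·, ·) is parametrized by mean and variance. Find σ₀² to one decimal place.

σ₀² = 72.1

For the Normal–Normal model with known σ², precisions add: τ_n = τ₀ + n/σ².
So 1/σ₀² = 1/2.6187 − 23/62.5 = 0.381869 − 0.368000 = 0.013869.
Hence σ₀² = 1/0.013869 ≈ 72.1.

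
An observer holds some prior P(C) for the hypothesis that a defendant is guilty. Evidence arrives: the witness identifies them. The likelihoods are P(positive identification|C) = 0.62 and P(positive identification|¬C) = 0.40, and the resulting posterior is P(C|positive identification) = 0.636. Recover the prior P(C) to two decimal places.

P(C) = 0.53

Bayes' rule in odds form gives O(C|E) = O(C)·[P(E|C)/P(E|¬C)], hence O(C) = O(C|E)/LR.
Posterior odds = 0.636/(1−0.636) = 1.7473. LR = 0.62/0.40 = 1.5500.
Prior odds = 1.7473/1.5500 = 1.1273, so P(C) = 1.1273/(1+1.1273) ≈ 0.53.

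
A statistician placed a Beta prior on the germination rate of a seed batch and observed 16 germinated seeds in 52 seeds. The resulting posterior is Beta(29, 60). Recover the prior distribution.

Beta(13, 24)

Under Beta–binomial conjugacy the posterior parameters are (α+s, β+f).
So α = 29 − 16 = 13 and β = 60 − 36 = 24.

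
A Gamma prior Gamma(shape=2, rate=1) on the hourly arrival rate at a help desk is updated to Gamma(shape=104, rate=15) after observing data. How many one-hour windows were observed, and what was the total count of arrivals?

n = 14 one-hour windows with total 102 arrivals

Gamma–Poisson conjugacy: posterior shape = α + Σxᵢ, posterior rate = β + n.
Matching: Σxᵢ = 104 − 2 = 102 and n = 15 − 1 = 14.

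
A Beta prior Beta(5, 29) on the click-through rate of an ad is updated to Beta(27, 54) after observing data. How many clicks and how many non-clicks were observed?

22 clicks and 25 non-clicks

A Beta(a, b) prior with s successes and f failures in binomial data gives a Beta(a+s, b+f) posterior.
So s = 27 − 5 = 22 and f = 54 − 29 = 25.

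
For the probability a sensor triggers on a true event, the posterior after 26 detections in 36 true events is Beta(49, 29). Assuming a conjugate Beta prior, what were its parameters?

Beta is conjugate to the binomial likelihood: posterior = Beta(α+s, β+f).
So α = 49 − 26 = 23 and β = 29 − 10 = 19.

Beta(23, 19)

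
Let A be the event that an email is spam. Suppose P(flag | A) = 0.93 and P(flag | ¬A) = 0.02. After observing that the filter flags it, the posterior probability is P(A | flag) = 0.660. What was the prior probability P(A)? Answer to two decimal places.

P(A) = 0.04

Bayes' rule in odds form gives O(A|E) = O(A)·[P(E|A)/P(E|¬A)], hence O(A) = O(A|E)/LR.
Posterior odds = 0.660/(1−0.660) = 1.9412. LR = 0.93/0.02 = 46.5000.
Prior odds = 1.9412/46.5000 = 0.0417, so P(A) = 0.0417/(1+0.0417) ≈ 0.04.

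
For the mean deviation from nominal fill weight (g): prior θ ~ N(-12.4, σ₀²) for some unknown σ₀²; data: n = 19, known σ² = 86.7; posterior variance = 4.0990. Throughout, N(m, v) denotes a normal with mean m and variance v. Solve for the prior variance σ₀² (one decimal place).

σ₀² = 40.3

Posterior precision equals prior precision plus data precision: 1/σ_n² = 1/σ₀² + n/σ².
So 1/σ₀² = 1/4.0990 − 19/86.7 = 0.243962 − 0.219146 = 0.024816.
Hence σ₀² = 1/0.024816 ≈ 40.3.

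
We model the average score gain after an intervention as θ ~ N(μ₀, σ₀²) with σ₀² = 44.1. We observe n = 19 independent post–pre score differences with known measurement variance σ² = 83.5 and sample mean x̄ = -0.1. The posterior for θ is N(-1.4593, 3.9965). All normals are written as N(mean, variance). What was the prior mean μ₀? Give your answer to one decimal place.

μ₀ = -15.1

With known observation variance, the Normal–Normal posterior has precision τ_n = τ₀ + n/σ² and mean μ_n = (τ₀μ₀ + (n/σ²)x̄)/τ_n.
Here τ₀ = 1/44.1 = 0.022676 and τ_data = 19/83.5 = 0.227545, so τ_n = 0.250221.
Rearranging for μ₀: μ₀ = (μ_n·τ_n − τ_data·x̄)/τ₀ = (-1.4593·0.250221 − 0.227545·-0.1) / 0.022676 = -0.342393/0.022676 ≈ -15.1.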